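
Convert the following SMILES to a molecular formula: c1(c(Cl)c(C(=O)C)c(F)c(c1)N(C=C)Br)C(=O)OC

Heavy atoms from the SMILES: 1 Br, 12 C, 1 Cl, 1 F, 1 N, 3 O.
Implicit hydrogens by atom environment:
  5 × C (aromatic): no H
  3 × O: no H
  2 × C: 3 H each → 6
  2 × C: no H
  1 × Br: no H
  1 × C: 2 H
  1 × C (aromatic): 1 H
  1 × C: 1 H
  1 × Cl: no H
  1 × F: no H
  1 × N: no H
  Total hydrogens = 10.
Molecular formula: C12H10BrClFNO3

C12H10BrClFNO3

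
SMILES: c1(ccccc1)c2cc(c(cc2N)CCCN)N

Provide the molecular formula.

C15H19N3

Heavy atoms from the SMILES: 15 C, 3 N.
Implicit hydrogens by atom environment:
  7 × C (aromatic): 1 H each → 7
  5 × C (aromatic): no H
  3 × C: 2 H each → 6
  3 × N: 2 H each → 6
  Total hydrogens = 19.
Molecular formula: C15H19N3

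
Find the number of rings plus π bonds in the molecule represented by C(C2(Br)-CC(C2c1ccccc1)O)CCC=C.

6

Molecular formula from the SMILES: C15H19BrO.
DoU = (2C + 2 + N − H − X)/2 = (2·15 + 2 + 0 − 19 − 1)/2 = 12/2 = 6.
(Structurally: 2 ring(s) + 4 π bond(s) = 6.)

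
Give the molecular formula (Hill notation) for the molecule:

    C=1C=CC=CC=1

Heavy atoms from the SMILES: 6 C.
Implicit hydrogens by atom environment:
  6 × C (aromatic): 1 H each → 6
  Total hydrogens = 6.
Molecular formula: C6H6

C6H6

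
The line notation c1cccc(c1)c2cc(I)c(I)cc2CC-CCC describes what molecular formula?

Heavy atoms from the SMILES: 17 C, 2 I.
Implicit hydrogens by atom environment:
  7 × C (aromatic): 1 H each → 7
  5 × C (aromatic): no H
  4 × C: 2 H each → 8
  2 × I: no H
  1 × C: 3 H
  Total hydrogens = 18.
Molecular formula: C17H18I2

C17H18I2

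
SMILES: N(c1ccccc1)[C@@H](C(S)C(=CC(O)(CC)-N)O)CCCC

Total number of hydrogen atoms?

Hydrogens are implicit in SMILES; fill each atom to its normal valence:
  5 × C (aromatic): 1 H each → 5
  4 × C: 2 H each → 8
  3 × C: 1 H each → 3
  2 × C: 3 H each → 6
  2 × C: no H
  2 × O: 1 H each → 2
  1 × C (aromatic): no H
  1 × N: 2 H
  1 × N: 1 H
  1 × S: 1 H
  Total hydrogens = 28.

28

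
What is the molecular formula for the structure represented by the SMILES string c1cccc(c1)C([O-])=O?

Heavy atoms from the SMILES: 7 C, 2 O.
Implicit hydrogens by atom environment:
  5 × C (aromatic): 1 H each → 5
  1 × C (aromatic): no H
  1 × C: no H
  1 × O: no H
  1 × O (charge -1): no H
  Total hydrogens = 5.
Net charge -1.
Molecular formula: C7H5O2-

C7H5O2-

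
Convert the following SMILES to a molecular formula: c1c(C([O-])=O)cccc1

C7H5O2-

Heavy atoms from the SMILES: 7 C, 2 O.
Implicit hydrogens by atom environment:
  5 × C (aromatic): 1 H each → 5
  1 × C (aromatic): no H
  1 × C: no H
  1 × O: no H
  1 × O (charge -1): no H
  Total hydrogens = 5.
Net charge -1.
Molecular formula: C7H5O2-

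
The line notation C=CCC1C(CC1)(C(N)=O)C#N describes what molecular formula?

Heavy atoms from the SMILES: 9 C, 2 N, 1 O.
Implicit hydrogens by atom environment:
  4 × C: 2 H each → 8
  3 × C: no H
  2 × C: 1 H each → 2
  1 × N: 2 H
  1 × N: no H
  1 × O: no H
  Total hydrogens = 12.
Molecular formula: C9H12N2O

C9H12N2O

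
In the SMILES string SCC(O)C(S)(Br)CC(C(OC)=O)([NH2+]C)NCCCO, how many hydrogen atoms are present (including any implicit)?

Hydrogens are implicit in SMILES; fill each atom to its normal valence:
  5 × C: 2 H each → 10
  3 × C: no H
  2 × C: 3 H each → 6
  2 × O: 1 H each → 2
  2 × O: no H
  2 × S: 1 H each → 2
  1 × Br: no H
  1 × C: 1 H
  1 × N (charge +1): 2 H
  1 × N: 1 H
  Total hydrogens = 24.

24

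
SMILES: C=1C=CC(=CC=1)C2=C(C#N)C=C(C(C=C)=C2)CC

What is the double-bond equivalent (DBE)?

11

Molecular formula from the SMILES: C17H15N.
DoU = (2C + 2 + N − H − X)/2 = (2·17 + 2 + 1 − 15 − 0)/2 = 22/2 = 11.
(Structurally: 2 ring(s) + 9 π bond(s) = 11.)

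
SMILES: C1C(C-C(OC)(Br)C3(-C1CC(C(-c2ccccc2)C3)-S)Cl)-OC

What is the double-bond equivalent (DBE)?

6

Molecular formula from the SMILES: C18H24BrClO2S.
DoU = (2C + 2 + N − H − X)/2 = (2·18 + 2 + 0 − 24 − 2)/2 = 12/2 = 6.
(Structurally: 3 ring(s) + 3 π bond(s) = 6.)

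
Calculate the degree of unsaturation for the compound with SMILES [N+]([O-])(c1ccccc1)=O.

5

Molecular formula from the SMILES: C6H5NO2.
DoU = (2C + 2 + N − H − X)/2 = (2·6 + 2 + 1 − 5 − 0)/2 = 10/2 = 5.
(Structurally: 1 ring(s) + 4 π bond(s) = 5.)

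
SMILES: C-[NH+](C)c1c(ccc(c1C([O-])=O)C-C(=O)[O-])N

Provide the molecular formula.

C11H13N2O4-

Heavy atoms from the SMILES: 11 C, 2 N, 4 O.
Implicit hydrogens by atom environment:
  4 × C (aromatic): no H
  2 × C: 3 H each → 6
  2 × C (aromatic): 1 H each → 2
  2 × C: no H
  2 × O: no H
  2 × O (charge -1): no H
  1 × C: 2 H
  1 × N: 2 H
  1 × N (charge +1): 1 H
  Total hydrogens = 13.
Net charge -1.
Molecular formula: C11H13N2O4-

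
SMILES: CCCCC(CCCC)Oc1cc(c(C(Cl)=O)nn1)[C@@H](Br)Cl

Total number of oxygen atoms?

The symbol for oxygen appears 2 times in the SMILES.

2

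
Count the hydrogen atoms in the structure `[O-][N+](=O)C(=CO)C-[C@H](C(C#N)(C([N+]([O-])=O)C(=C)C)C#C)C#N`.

Hydrogens are implicit in SMILES; fill each atom to its normal valence:
  6 × C: no H
  4 × C: 1 H each → 4
  2 × C: 2 H each → 4
  2 × N: no H
  2 × N (charge +1): no H
  2 × O: no H
  2 × O (charge -1): no H
  1 × C: 3 H
  1 × O: 1 H
  Total hydrogens = 12.

12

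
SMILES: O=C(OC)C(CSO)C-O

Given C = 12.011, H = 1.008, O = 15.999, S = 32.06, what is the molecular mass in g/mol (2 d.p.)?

166.19

Molecular formula: C5H10O4S.
M = 5×12.011 + 10×1.008 + 4×15.999 + 1×32.06 = 166.19 g/mol.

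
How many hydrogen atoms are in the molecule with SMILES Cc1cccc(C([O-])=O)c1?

Hydrogens are implicit in SMILES; fill each atom to its normal valence:
  4 × C (aromatic): 1 H each → 4
  2 × C (aromatic): no H
  1 × C: 3 H
  1 × C: no H
  1 × O: no H
  1 × O (charge -1): no H
  Total hydrogens = 7.

7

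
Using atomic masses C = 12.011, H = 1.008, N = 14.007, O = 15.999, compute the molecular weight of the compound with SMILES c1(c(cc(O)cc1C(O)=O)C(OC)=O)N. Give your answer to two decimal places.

211.17

Molecular formula: C9H9NO5.
M = 9×12.011 + 9×1.008 + 1×14.007 + 5×15.999 = 211.17 g/mol.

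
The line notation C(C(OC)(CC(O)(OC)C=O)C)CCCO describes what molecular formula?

Heavy atoms from the SMILES: 11 C, 5 O.
Implicit hydrogens by atom environment:
  5 × C: 2 H each → 10
  3 × C: 3 H each → 9
  3 × O: no H
  2 × C: no H
  2 × O: 1 H each → 2
  1 × C: 1 H
  Total hydrogens = 22.
Molecular formula: C11H22O5

C11H22O5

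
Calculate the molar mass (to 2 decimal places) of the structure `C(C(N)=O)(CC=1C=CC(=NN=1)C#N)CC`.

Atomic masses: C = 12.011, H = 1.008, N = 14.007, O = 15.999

204.23

Molecular formula: C10H12N4O.
M = 10×12.011 + 12×1.008 + 4×14.007 + 1×15.999 = 204.23 g/mol.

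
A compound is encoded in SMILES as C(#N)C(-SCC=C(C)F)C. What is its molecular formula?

Heavy atoms from the SMILES: 7 C, 1 F, 1 N, 1 S.
Implicit hydrogens by atom environment:
  2 × C: 3 H each → 6
  2 × C: 1 H each → 2
  2 × C: no H
  1 × C: 2 H
  1 × F: no H
  1 × N: no H
  1 × S: no H
  Total hydrogens = 10.
Molecular formula: C7H10FNS

C7H10FNS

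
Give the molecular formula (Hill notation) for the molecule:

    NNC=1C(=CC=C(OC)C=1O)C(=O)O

Heavy atoms from the SMILES: 8 C, 2 N, 4 O.
Implicit hydrogens by atom environment:
  4 × C (aromatic): no H
  2 × C (aromatic): 1 H each → 2
  2 × O: 1 H each → 2
  2 × O: no H
  1 × C: 3 H
  1 × C: no H
  1 × N: 2 H
  1 × N: 1 H
  Total hydrogens = 10.
Molecular formula: C8H10N2O4

C8H10N2O4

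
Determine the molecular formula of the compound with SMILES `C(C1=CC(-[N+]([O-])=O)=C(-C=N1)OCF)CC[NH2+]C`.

C10H15FN3O3+

Heavy atoms from the SMILES: 10 C, 1 F, 3 N, 3 O.
Implicit hydrogens by atom environment:
  4 × C: 2 H each → 8
  3 × C (aromatic): no H
  2 × C (aromatic): 1 H each → 2
  2 × O: no H
  1 × C: 3 H
  1 × F: no H
  1 × N (charge +1): 2 H
  1 × N (aromatic): no H
  1 × N (charge +1): no H
  1 × O (charge -1): no H
  Total hydrogens = 15.
Net charge +1.
Molecular formula: C10H15FN3O3+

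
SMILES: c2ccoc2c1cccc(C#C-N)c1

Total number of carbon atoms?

12

The symbol for carbon appears 12 times in the SMILES. Lowercase c denotes aromatic carbon and counts toward C.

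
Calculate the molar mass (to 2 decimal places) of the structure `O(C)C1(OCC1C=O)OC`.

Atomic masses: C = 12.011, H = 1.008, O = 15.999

Molecular formula: C6H10O4.
M = 6×12.011 + 10×1.008 + 4×15.999 = 146.14 g/mol.

146.14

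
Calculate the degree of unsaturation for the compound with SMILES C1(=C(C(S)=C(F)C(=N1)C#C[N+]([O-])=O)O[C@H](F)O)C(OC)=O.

Molecular formula from the SMILES: C10H6F2N2O6S.
DoU = (2C + 2 + N − H − X)/2 = (2·10 + 2 + 2 − 6 − 2)/2 = 16/2 = 8.
(Structurally: 1 ring(s) + 7 π bond(s) = 8.)

8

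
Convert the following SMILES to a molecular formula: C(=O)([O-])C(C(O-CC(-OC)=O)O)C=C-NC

Heavy atoms from the SMILES: 9 C, 1 N, 6 O.
Implicit hydrogens by atom environment:
  4 × C: 1 H each → 4
  4 × O: no H
  2 × C: 3 H each → 6
  2 × C: no H
  1 × C: 2 H
  1 × N: 1 H
  1 × O: 1 H
  1 × O (charge -1): no H
  Total hydrogens = 14.
Net charge -1.
Molecular formula: C9H14NO6-

C9H14NO6-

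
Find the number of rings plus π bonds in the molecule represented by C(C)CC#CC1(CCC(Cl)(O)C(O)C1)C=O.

Molecular formula from the SMILES: C12H17ClO3.
DoU = (2C + 2 + N − H − X)/2 = (2·12 + 2 + 0 − 17 − 1)/2 = 8/2 = 4.
(Structurally: 1 ring(s) + 3 π bond(s) = 4.)

4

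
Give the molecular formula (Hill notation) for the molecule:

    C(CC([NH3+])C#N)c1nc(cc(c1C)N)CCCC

Heavy atoms from the SMILES: 14 C, 4 N.
Implicit hydrogens by atom environment:
  5 × C: 2 H each → 10
  4 × C (aromatic): no H
  2 × C: 3 H each → 6
  1 × C (aromatic): 1 H
  1 × C: 1 H
  1 × C: no H
  1 × N (charge +1): 3 H
  1 × N: 2 H
  1 × N (aromatic): no H
  1 × N: no H
  Total hydrogens = 23.
Net charge +1.
Molecular formula: C14H23N4+

C14H23N4+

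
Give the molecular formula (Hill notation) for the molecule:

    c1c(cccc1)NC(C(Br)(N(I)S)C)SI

Heavy atoms from the SMILES: 1 Br, 9 C, 2 I, 2 N, 2 S.
Implicit hydrogens by atom environment:
  5 × C (aromatic): 1 H each → 5
  2 × I: no H
  1 × Br: no H
  1 × C: 3 H
  1 × C: 1 H
  1 × C: no H
  1 × C (aromatic): no H
  1 × N: 1 H
  1 × N: no H
  1 × S: 1 H
  1 × S: no H
  Total hydrogens = 11.
Molecular formula: C9H11BrI2N2S2

C9H11BrI2N2S2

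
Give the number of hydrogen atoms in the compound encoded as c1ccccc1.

6

Hydrogens are implicit in SMILES; fill each atom to its normal valence:
  6 × C (aromatic): 1 H each → 6
  Total hydrogens = 6.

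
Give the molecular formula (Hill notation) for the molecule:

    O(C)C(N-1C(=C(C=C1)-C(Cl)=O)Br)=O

Heavy atoms from the SMILES: 1 Br, 7 C, 1 Cl, 1 N, 3 O.
Implicit hydrogens by atom environment:
  3 × O: no H
  2 × C (aromatic): 1 H each → 2
  2 × C (aromatic): no H
  2 × C: no H
  1 × Br: no H
  1 × C: 3 H
  1 × Cl: no H
  1 × N (aromatic): no H
  Total hydrogens = 5.
Molecular formula: C7H5BrClNO3

C7H5BrClNO3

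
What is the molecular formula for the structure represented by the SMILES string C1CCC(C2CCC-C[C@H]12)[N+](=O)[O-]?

Heavy atoms from the SMILES: 10 C, 1 N, 2 O.
Implicit hydrogens by atom environment:
  7 × C: 2 H each → 14
  3 × C: 1 H each → 3
  1 × N (charge +1): no H
  1 × O: no H
  1 × O (charge -1): no H
  Total hydrogens = 17.
Molecular formula: C10H17NO2

C10H17NO2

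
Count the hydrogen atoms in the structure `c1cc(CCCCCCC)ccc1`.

Hydrogens are implicit in SMILES; fill each atom to its normal valence:
  6 × C: 2 H each → 12
  5 × C (aromatic): 1 H each → 5
  1 × C: 3 H
  1 × C (aromatic): no H
  Total hydrogens = 20.

20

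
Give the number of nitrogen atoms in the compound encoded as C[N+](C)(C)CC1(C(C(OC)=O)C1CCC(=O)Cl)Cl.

1

The symbol for nitrogen appears 1 time in the SMILES.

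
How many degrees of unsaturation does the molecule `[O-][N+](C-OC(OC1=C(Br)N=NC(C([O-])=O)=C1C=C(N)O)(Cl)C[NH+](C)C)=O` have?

7

Molecular formula from the SMILES: C12H15BrClN5O7.
DoU = (2C + 2 + N − H − X)/2 = (2·12 + 2 + 5 − 15 − 2)/2 = 14/2 = 7.
(Structurally: 1 ring(s) + 6 π bond(s) = 7.)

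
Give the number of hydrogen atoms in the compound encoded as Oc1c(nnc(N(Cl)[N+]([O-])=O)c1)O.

Hydrogens are implicit in SMILES; fill each atom to its normal valence:
  3 × C (aromatic): no H
  2 × N (aromatic): no H
  2 × O: 1 H each → 2
  1 × C (aromatic): 1 H
  1 × Cl: no H
  1 × N: no H
  1 × N (charge +1): no H
  1 × O: no H
  1 × O (charge -1): no H
  Total hydrogens = 3.

3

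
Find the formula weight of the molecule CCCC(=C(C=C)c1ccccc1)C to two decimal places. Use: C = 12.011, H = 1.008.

186.30

Molecular formula: C14H18.
M = 14×12.011 + 18×1.008 = 186.30 g/mol.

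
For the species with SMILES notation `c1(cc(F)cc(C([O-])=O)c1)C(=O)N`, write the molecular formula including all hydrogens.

Heavy atoms from the SMILES: 8 C, 1 F, 1 N, 3 O.
Implicit hydrogens by atom environment:
  3 × C (aromatic): 1 H each → 3
  3 × C (aromatic): no H
  2 × C: no H
  2 × O: no H
  1 × F: no H
  1 × N: 2 H
  1 × O (charge -1): no H
  Total hydrogens = 5.
Net charge -1.
Molecular formula: C8H5FNO3-

C8H5FNO3-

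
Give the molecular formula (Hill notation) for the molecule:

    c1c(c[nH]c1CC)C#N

C7H8N2

Heavy atoms from the SMILES: 7 C, 2 N.
Implicit hydrogens by atom environment:
  2 × C (aromatic): 1 H each → 2
  2 × C (aromatic): no H
  1 × C: 3 H
  1 × C: 2 H
  1 × C: no H
  1 × N (aromatic): 1 H
  1 × N: no H
  Total hydrogens = 8.
Molecular formula: C7H8N2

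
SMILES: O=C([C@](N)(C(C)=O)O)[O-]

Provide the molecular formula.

C4H6NO4-

Heavy atoms from the SMILES: 4 C, 1 N, 4 O.
Implicit hydrogens by atom environment:
  3 × C: no H
  2 × O: no H
  1 × C: 3 H
  1 × N: 2 H
  1 × O: 1 H
  1 × O (charge -1): no H
  Total hydrogens = 6.
Net charge -1.
Molecular formula: C4H6NO4-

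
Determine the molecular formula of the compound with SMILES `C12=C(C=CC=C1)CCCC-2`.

Heavy atoms from the SMILES: 10 C.
Implicit hydrogens by atom environment:
  4 × C: 2 H each → 8
  4 × C (aromatic): 1 H each → 4
  2 × C (aromatic): no H
  Total hydrogens = 12.
Molecular formula: C10H12

C10H12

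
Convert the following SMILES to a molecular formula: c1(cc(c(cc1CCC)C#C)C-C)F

C13H15F

Heavy atoms from the SMILES: 13 C, 1 F.
Implicit hydrogens by atom environment:
  4 × C (aromatic): no H
  3 × C: 2 H each → 6
  2 × C: 3 H each → 6
  2 × C (aromatic): 1 H each → 2
  1 × C: 1 H
  1 × C: no H
  1 × F: no H
  Total hydrogens = 15.
Molecular formula: C13H15F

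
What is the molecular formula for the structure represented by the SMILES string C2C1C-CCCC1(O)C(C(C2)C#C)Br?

Heavy atoms from the SMILES: 1 Br, 12 C, 1 O.
Implicit hydrogens by atom environment:
  6 × C: 2 H each → 12
  4 × C: 1 H each → 4
  2 × C: no H
  1 × Br: no H
  1 × O: 1 H
  Total hydrogens = 17.
Molecular formula: C12H17BrO

C12H17BrO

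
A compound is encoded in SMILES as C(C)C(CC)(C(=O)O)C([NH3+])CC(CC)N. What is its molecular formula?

C11H25N2O2+

Heavy atoms from the SMILES: 11 C, 2 N, 2 O.
Implicit hydrogens by atom environment:
  4 × C: 2 H each → 8
  3 × C: 3 H each → 9
  2 × C: 1 H each → 2
  2 × C: no H
  1 × N (charge +1): 3 H
  1 × N: 2 H
  1 × O: 1 H
  1 × O: no H
  Total hydrogens = 25.
Net charge +1.
Molecular formula: C11H25N2O2+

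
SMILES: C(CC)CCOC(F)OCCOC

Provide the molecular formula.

C9H19FO3

Heavy atoms from the SMILES: 9 C, 1 F, 3 O.
Implicit hydrogens by atom environment:
  6 × C: 2 H each → 12
  3 × O: no H
  2 × C: 3 H each → 6
  1 × C: 1 H
  1 × F: no H
  Total hydrogens = 19.
Molecular formula: C9H19FO3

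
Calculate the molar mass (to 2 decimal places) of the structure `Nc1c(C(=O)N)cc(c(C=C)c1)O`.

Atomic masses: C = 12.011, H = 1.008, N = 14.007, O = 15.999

178.19

Molecular formula: C9H10N2O2.
M = 9×12.011 + 10×1.008 + 2×14.007 + 2×15.999 = 178.19 g/mol.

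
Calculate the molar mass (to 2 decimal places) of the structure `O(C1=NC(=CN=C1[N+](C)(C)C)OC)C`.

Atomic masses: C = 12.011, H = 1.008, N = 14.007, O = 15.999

198.25

Molecular formula: C9H16N3O2+.
M = 9×12.011 + 16×1.008 + 3×14.007 + 2×15.999 = 198.25 g/mol.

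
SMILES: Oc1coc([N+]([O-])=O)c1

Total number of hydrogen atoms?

3

Hydrogens are implicit in SMILES; fill each atom to its normal valence:
  2 × C (aromatic): 1 H each → 2
  2 × C (aromatic): no H
  1 × N (charge +1): no H
  1 × O: 1 H
  1 × O (aromatic): no H
  1 × O: no H
  1 × O (charge -1): no H
  Total hydrogens = 3.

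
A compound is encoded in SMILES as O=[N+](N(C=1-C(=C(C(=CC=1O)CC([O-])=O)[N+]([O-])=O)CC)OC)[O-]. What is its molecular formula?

C11H12N3O8-

Heavy atoms from the SMILES: 11 C, 3 N, 8 O.
Implicit hydrogens by atom environment:
  5 × C (aromatic): no H
  4 × O: no H
  3 × O (charge -1): no H
  2 × C: 3 H each → 6
  2 × C: 2 H each → 4
  2 × N (charge +1): no H
  1 × C (aromatic): 1 H
  1 × C: no H
  1 × N: no H
  1 × O: 1 H
  Total hydrogens = 12.
Net charge -1.
Molecular formula: C11H12N3O8-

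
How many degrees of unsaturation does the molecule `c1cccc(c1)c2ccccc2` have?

8

Molecular formula from the SMILES: C12H10.
DoU = (2C + 2 + N − H − X)/2 = (2·12 + 2 + 0 − 10 − 0)/2 = 16/2 = 8.
(Structurally: 2 ring(s) + 6 π bond(s) = 8.)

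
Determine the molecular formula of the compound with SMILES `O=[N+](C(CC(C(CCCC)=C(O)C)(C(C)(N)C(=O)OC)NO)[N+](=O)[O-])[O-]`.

C14H26N4O8

Heavy atoms from the SMILES: 14 C, 4 N, 8 O.
Implicit hydrogens by atom environment:
  5 × C: no H
  4 × C: 3 H each → 12
  4 × C: 2 H each → 8
  4 × O: no H
  2 × N (charge +1): no H
  2 × O: 1 H each → 2
  2 × O (charge -1): no H
  1 × C: 1 H
  1 × N: 2 H
  1 × N: 1 H
  Total hydrogens = 26.
Molecular formula: C14H26N4O8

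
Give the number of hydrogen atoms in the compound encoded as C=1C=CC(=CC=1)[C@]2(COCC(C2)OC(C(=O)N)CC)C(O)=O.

Hydrogens are implicit in SMILES; fill each atom to its normal valence:
  5 × C (aromatic): 1 H each → 5
  4 × C: 2 H each → 8
  4 × O: no H
  3 × C: no H
  2 × C: 1 H each → 2
  1 × C: 3 H
  1 × C (aromatic): no H
  1 × N: 2 H
  1 × O: 1 H
  Total hydrogens = 21.

21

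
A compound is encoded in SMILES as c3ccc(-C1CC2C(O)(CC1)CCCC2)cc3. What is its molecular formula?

C16H22O

Heavy atoms from the SMILES: 16 C, 1 O.
Implicit hydrogens by atom environment:
  7 × C: 2 H each → 14
  5 × C (aromatic): 1 H each → 5
  2 × C: 1 H each → 2
  1 × C: no H
  1 × C (aromatic): no H
  1 × O: 1 H
  Total hydrogens = 22.
Molecular formula: C16H22O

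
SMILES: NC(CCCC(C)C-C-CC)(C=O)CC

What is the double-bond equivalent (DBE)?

1

Molecular formula from the SMILES: C13H27NO.
DoU = (2C + 2 + N − H − X)/2 = (2·13 + 2 + 1 − 27 − 0)/2 = 2/2 = 1.
(Structurally: 0 ring(s) + 1 π bond(s) = 1.)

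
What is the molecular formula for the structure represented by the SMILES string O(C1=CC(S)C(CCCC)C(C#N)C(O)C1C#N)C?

C14H20N2O2S

Heavy atoms from the SMILES: 14 C, 2 N, 2 O, 1 S.
Implicit hydrogens by atom environment:
  6 × C: 1 H each → 6
  3 × C: 2 H each → 6
  3 × C: no H
  2 × C: 3 H each → 6
  2 × N: no H
  1 × O: 1 H
  1 × O: no H
  1 × S: 1 H
  Total hydrogens = 20.
Molecular formula: C14H20N2O2S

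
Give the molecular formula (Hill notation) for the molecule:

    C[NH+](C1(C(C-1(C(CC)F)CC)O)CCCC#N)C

C14H26FN2O+

Heavy atoms from the SMILES: 14 C, 1 F, 2 N, 1 O.
Implicit hydrogens by atom environment:
  5 × C: 2 H each → 10
  4 × C: 3 H each → 12
  3 × C: no H
  2 × C: 1 H each → 2
  1 × F: no H
  1 × N (charge +1): 1 H
  1 × N: no H
  1 × O: 1 H
  Total hydrogens = 26.
Net charge +1.
Molecular formula: C14H26FN2O+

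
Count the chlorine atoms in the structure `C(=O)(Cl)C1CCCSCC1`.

The symbol for chlorine appears 1 time in the SMILES.

1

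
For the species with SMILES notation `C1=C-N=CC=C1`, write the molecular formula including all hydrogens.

C5H5N

Heavy atoms from the SMILES: 5 C, 1 N.
Implicit hydrogens by atom environment:
  5 × C (aromatic): 1 H each → 5
  1 × N (aromatic): no H
  Total hydrogens = 5.
Molecular formula: C5H5N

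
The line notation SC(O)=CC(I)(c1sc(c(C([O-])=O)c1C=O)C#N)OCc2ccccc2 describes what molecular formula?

Heavy atoms from the SMILES: 17 C, 1 I, 1 N, 5 O, 2 S.
Implicit hydrogens by atom environment:
  5 × C (aromatic): 1 H each → 5
  5 × C (aromatic): no H
  4 × C: no H
  3 × O: no H
  2 × C: 1 H each → 2
  1 × C: 2 H
  1 × I: no H
  1 × N: no H
  1 × O: 1 H
  1 × O (charge -1): no H
  1 × S: 1 H
  1 × S (aromatic): no H
  Total hydrogens = 11.
Net charge -1.
Molecular formula: C17H11INO5S2-

C17H11INO5S2-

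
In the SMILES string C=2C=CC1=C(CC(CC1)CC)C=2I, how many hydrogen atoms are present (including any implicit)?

Hydrogens are implicit in SMILES; fill each atom to its normal valence:
  4 × C: 2 H each → 8
  3 × C (aromatic): 1 H each → 3
  3 × C (aromatic): no H
  1 × C: 3 H
  1 × C: 1 H
  1 × I: no H
  Total hydrogens = 15.

15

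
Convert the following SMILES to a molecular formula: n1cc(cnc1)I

Heavy atoms from the SMILES: 4 C, 1 I, 2 N.
Implicit hydrogens by atom environment:
  3 × C (aromatic): 1 H each → 3
  2 × N (aromatic): no H
  1 × C (aromatic): no H
  1 × I: no H
  Total hydrogens = 3.
Molecular formula: C4H3IN2

C4H3IN2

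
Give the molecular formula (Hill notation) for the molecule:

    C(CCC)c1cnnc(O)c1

Heavy atoms from the SMILES: 8 C, 2 N, 1 O.
Implicit hydrogens by atom environment:
  3 × C: 2 H each → 6
  2 × C (aromatic): 1 H each → 2
  2 × C (aromatic): no H
  2 × N (aromatic): no H
  1 × C: 3 H
  1 × O: 1 H
  Total hydrogens = 12.
Molecular formula: C8H12N2O

C8H12N2O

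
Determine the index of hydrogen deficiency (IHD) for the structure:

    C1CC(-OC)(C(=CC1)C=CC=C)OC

4

Molecular formula from the SMILES: C12H18O2.
DoU = (2C + 2 + N − H − X)/2 = (2·12 + 2 + 0 − 18 − 0)/2 = 8/2 = 4.
(Structurally: 1 ring(s) + 3 π bond(s) = 4.)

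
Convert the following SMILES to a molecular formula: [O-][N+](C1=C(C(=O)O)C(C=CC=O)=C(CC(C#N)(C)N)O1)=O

C12H11N3O6

Heavy atoms from the SMILES: 12 C, 3 N, 6 O.
Implicit hydrogens by atom environment:
  4 × C (aromatic): no H
  3 × C: 1 H each → 3
  3 × C: no H
  3 × O: no H
  1 × C: 3 H
  1 × C: 2 H
  1 × N: 2 H
  1 × N (charge +1): no H
  1 × N: no H
  1 × O: 1 H
  1 × O (aromatic): no H
  1 × O (charge -1): no H
  Total hydrogens = 11.
Molecular formula: C12H11N3O6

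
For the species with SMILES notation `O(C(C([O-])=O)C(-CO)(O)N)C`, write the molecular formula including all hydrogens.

Heavy atoms from the SMILES: 5 C, 1 N, 5 O.
Implicit hydrogens by atom environment:
  2 × C: no H
  2 × O: 1 H each → 2
  2 × O: no H
  1 × C: 3 H
  1 × C: 2 H
  1 × C: 1 H
  1 × N: 2 H
  1 × O (charge -1): no H
  Total hydrogens = 10.
Net charge -1.
Molecular formula: C5H10NO5-

C5H10NO5-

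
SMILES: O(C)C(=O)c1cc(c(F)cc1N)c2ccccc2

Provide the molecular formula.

Heavy atoms from the SMILES: 14 C, 1 F, 1 N, 2 O.
Implicit hydrogens by atom environment:
  7 × C (aromatic): 1 H each → 7
  5 × C (aromatic): no H
  2 × O: no H
  1 × C: 3 H
  1 × C: no H
  1 × F: no H
  1 × N: 2 H
  Total hydrogens = 12.
Molecular formula: C14H12FNO2

C14H12FNO2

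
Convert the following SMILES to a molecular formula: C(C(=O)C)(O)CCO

Heavy atoms from the SMILES: 5 C, 3 O.
Implicit hydrogens by atom environment:
  2 × C: 2 H each → 4
  2 × O: 1 H each → 2
  1 × C: 3 H
  1 × C: 1 H
  1 × C: no H
  1 × O: no H
  Total hydrogens = 10.
Molecular formula: C5H10O3

C5H10O3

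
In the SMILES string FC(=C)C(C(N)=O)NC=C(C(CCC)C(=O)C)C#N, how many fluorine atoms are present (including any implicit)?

The symbol for fluorine appears 1 time in the SMILES.

1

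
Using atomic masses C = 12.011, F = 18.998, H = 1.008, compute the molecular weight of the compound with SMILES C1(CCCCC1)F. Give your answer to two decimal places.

Molecular formula: C6H11F.
M = 6×12.011 + 1×18.998 + 11×1.008 = 102.15 g/mol.

102.15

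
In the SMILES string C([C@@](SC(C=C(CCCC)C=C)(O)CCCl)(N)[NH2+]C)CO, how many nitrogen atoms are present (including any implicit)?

2

The symbol for nitrogen appears 2 times in the SMILES.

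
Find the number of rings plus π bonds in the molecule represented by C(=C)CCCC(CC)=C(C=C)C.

3

Molecular formula from the SMILES: C12H20.
DoU = (2C + 2 + N − H − X)/2 = (2·12 + 2 + 0 − 20 − 0)/2 = 6/2 = 3.
(Structurally: 0 ring(s) + 3 π bond(s) = 3.)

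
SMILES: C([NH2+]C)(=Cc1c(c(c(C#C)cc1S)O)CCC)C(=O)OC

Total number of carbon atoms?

16

The symbol for carbon appears 16 times in the SMILES. Lowercase c denotes aromatic carbon and counts toward C.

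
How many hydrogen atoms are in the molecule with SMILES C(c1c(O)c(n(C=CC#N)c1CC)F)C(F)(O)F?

11

Hydrogens are implicit in SMILES; fill each atom to its normal valence:
  4 × C (aromatic): no H
  3 × F: no H
  2 × C: 2 H each → 4
  2 × C: 1 H each → 2
  2 × C: no H
  2 × O: 1 H each → 2
  1 × C: 3 H
  1 × N (aromatic): no H
  1 × N: no H
  Total hydrogens = 11.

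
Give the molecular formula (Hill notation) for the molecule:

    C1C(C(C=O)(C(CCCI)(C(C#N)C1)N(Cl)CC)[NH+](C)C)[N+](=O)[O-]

C15H25ClIN4O3+

Heavy atoms from the SMILES: 15 C, 1 Cl, 1 I, 4 N, 3 O.
Implicit hydrogens by atom environment:
  6 × C: 2 H each → 12
  3 × C: 3 H each → 9
  3 × C: 1 H each → 3
  3 × C: no H
  2 × N: no H
  2 × O: no H
  1 × Cl: no H
  1 × I: no H
  1 × N (charge +1): 1 H
  1 × N (charge +1): no H
  1 × O (charge -1): no H
  Total hydrogens = 25.
Net charge +1.
Molecular formula: C15H25ClIN4O3+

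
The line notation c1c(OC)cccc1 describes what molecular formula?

Heavy atoms from the SMILES: 7 C, 1 O.
Implicit hydrogens by atom environment:
  5 × C (aromatic): 1 H each → 5
  1 × C: 3 H
  1 × C (aromatic): no H
  1 × O: no H
  Total hydrogens = 8.
Molecular formula: C7H8O

C7H8O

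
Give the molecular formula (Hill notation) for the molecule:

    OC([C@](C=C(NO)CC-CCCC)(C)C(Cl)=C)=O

C13H22ClNO3

Heavy atoms from the SMILES: 13 C, 1 Cl, 1 N, 3 O.
Implicit hydrogens by atom environment:
  6 × C: 2 H each → 12
  4 × C: no H
  2 × C: 3 H each → 6
  2 × O: 1 H each → 2
  1 × C: 1 H
  1 × Cl: no H
  1 × N: 1 H
  1 × O: no H
  Total hydrogens = 22.
Molecular formula: C13H22ClNO3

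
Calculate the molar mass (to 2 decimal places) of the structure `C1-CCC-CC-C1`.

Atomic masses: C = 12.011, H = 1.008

Molecular formula: C7H14.
M = 7×12.011 + 14×1.008 = 98.19 g/mol.

98.19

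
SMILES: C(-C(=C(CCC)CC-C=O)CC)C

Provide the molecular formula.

C12H22O

Heavy atoms from the SMILES: 12 C, 1 O.
Implicit hydrogens by atom environment:
  6 × C: 2 H each → 12
  3 × C: 3 H each → 9
  2 × C: no H
  1 × C: 1 H
  1 × O: no H
  Total hydrogens = 22.
Molecular formula: C12H22O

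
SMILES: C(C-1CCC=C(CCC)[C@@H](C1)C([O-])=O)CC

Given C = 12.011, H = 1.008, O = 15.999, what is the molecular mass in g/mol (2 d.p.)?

223.34

Molecular formula: C14H23O2-.
M = 14×12.011 + 23×1.008 + 2×15.999 = 223.34 g/mol.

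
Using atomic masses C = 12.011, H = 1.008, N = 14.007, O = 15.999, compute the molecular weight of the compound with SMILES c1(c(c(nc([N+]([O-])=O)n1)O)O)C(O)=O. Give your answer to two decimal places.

Molecular formula: C5H3N3O6.
M = 5×12.011 + 3×1.008 + 3×14.007 + 6×15.999 = 201.09 g/mol.

201.09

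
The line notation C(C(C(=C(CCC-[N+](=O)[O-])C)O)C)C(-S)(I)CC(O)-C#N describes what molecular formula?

Heavy atoms from the SMILES: 13 C, 1 I, 2 N, 4 O, 1 S.
Implicit hydrogens by atom environment:
  5 × C: 2 H each → 10
  4 × C: no H
  2 × C: 3 H each → 6
  2 × C: 1 H each → 2
  2 × O: 1 H each → 2
  1 × I: no H
  1 × N (charge +1): no H
  1 × N: no H
  1 × O: no H
  1 × O (charge -1): no H
  1 × S: 1 H
  Total hydrogens = 21.
Molecular formula: C13H21IN2O4S

C13H21IN2O4S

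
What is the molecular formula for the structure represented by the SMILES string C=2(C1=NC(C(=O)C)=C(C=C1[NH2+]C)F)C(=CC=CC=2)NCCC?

C17H21FN3O+

Heavy atoms from the SMILES: 17 C, 1 F, 3 N, 1 O.
Implicit hydrogens by atom environment:
  6 × C (aromatic): no H
  5 × C (aromatic): 1 H each → 5
  3 × C: 3 H each → 9
  2 × C: 2 H each → 4
  1 × C: no H
  1 × F: no H
  1 × N (charge +1): 2 H
  1 × N: 1 H
  1 × N (aromatic): no H
  1 × O: no H
  Total hydrogens = 21.
Net charge +1.
Molecular formula: C17H21FN3O+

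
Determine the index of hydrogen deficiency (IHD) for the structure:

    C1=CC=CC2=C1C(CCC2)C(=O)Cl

6

Molecular formula from the SMILES: C11H11ClO.
DoU = (2C + 2 + N − H − X)/2 = (2·11 + 2 + 0 − 11 − 1)/2 = 12/2 = 6.
(Structurally: 2 ring(s) + 4 π bond(s) = 6.)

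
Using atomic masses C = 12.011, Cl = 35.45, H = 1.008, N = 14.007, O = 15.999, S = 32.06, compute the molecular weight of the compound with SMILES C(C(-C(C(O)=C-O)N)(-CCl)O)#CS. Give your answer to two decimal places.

Molecular formula: C7H10ClNO3S.
M = 7×12.011 + 1×35.45 + 10×1.008 + 1×14.007 + 3×15.999 + 1×32.06 = 223.67 g/mol.

223.67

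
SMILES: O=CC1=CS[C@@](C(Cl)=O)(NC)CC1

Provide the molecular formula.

Heavy atoms from the SMILES: 8 C, 1 Cl, 1 N, 2 O, 1 S.
Implicit hydrogens by atom environment:
  3 × C: no H
  2 × C: 2 H each → 4
  2 × C: 1 H each → 2
  2 × O: no H
  1 × C: 3 H
  1 × Cl: no H
  1 × N: 1 H
  1 × S: no H
  Total hydrogens = 10.
Molecular formula: C8H10ClNO2S

C8H10ClNO2S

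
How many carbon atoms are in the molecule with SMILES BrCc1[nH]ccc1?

5

The symbol for carbon appears 5 times in the SMILES. Lowercase c denotes aromatic carbon and counts toward C.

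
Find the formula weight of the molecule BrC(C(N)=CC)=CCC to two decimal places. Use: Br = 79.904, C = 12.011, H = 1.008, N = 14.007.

Molecular formula: C7H12BrN.
M = 1×79.904 + 7×12.011 + 12×1.008 + 1×14.007 = 190.08 g/mol.

190.08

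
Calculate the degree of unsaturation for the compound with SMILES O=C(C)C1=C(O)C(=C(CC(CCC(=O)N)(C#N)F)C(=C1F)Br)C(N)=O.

9

Molecular formula from the SMILES: C15H14BrF2N3O4.
DoU = (2C + 2 + N − H − X)/2 = (2·15 + 2 + 3 − 14 − 3)/2 = 18/2 = 9.
(Structurally: 1 ring(s) + 8 π bond(s) = 9.)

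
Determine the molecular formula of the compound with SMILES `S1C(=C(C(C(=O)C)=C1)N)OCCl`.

C7H8ClNO2S

Heavy atoms from the SMILES: 7 C, 1 Cl, 1 N, 2 O, 1 S.
Implicit hydrogens by atom environment:
  3 × C (aromatic): no H
  2 × O: no H
  1 × C: 3 H
  1 × C: 2 H
  1 × C (aromatic): 1 H
  1 × C: no H
  1 × Cl: no H
  1 × N: 2 H
  1 × S (aromatic): no H
  Total hydrogens = 8.
Molecular formula: C7H8ClNO2S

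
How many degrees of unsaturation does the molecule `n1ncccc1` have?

Molecular formula from the SMILES: C4H4N2.
DoU = (2C + 2 + N − H − X)/2 = (2·4 + 2 + 2 − 4 − 0)/2 = 8/2 = 4.
(Structurally: 1 ring(s) + 3 π bond(s) = 4.)

4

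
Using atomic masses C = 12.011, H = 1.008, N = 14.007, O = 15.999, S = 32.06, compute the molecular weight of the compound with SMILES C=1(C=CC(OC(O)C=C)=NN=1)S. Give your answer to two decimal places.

184.21

Molecular formula: C7H8N2O2S.
M = 7×12.011 + 8×1.008 + 2×14.007 + 2×15.999 + 1×32.06 = 184.21 g/mol.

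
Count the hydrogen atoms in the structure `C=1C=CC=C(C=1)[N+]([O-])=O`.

Hydrogens are implicit in SMILES; fill each atom to its normal valence:
  5 × C (aromatic): 1 H each → 5
  1 × C (aromatic): no H
  1 × N (charge +1): no H
  1 × O: no H
  1 × O (charge -1): no H
  Total hydrogens = 5.

5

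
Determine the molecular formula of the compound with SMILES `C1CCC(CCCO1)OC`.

C8H16O2

Heavy atoms from the SMILES: 8 C, 2 O.
Implicit hydrogens by atom environment:
  6 × C: 2 H each → 12
  2 × O: no H
  1 × C: 3 H
  1 × C: 1 H
  Total hydrogens = 16.
Molecular formula: C8H16O2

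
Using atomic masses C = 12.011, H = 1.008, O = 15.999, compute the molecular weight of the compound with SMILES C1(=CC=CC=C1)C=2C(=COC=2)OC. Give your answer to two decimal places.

174.20

Molecular formula: C11H10O2.
M = 11×12.011 + 10×1.008 + 2×15.999 = 174.20 g/mol.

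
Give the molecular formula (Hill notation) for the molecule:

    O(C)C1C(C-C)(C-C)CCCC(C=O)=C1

Heavy atoms from the SMILES: 13 C, 2 O.
Implicit hydrogens by atom environment:
  5 × C: 2 H each → 10
  3 × C: 3 H each → 9
  3 × C: 1 H each → 3
  2 × C: no H
  2 × O: no H
  Total hydrogens = 22.
Molecular formula: C13H22O2

C13H22O2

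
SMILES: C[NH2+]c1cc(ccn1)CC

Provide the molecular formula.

Heavy atoms from the SMILES: 8 C, 2 N.
Implicit hydrogens by atom environment:
  3 × C (aromatic): 1 H each → 3
  2 × C: 3 H each → 6
  2 × C (aromatic): no H
  1 × C: 2 H
  1 × N (charge +1): 2 H
  1 × N (aromatic): no H
  Total hydrogens = 13.
Net charge +1.
Molecular formula: C8H13N2+

C8H13N2+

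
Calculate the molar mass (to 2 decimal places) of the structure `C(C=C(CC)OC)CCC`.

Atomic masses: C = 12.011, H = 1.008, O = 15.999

Molecular formula: C9H18O.
M = 9×12.011 + 18×1.008 + 1×15.999 = 142.24 g/mol.

142.24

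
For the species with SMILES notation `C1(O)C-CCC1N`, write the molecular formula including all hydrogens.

Heavy atoms from the SMILES: 5 C, 1 N, 1 O.
Implicit hydrogens by atom environment:
  3 × C: 2 H each → 6
  2 × C: 1 H each → 2
  1 × N: 2 H
  1 × O: 1 H
  Total hydrogens = 11.
Molecular formula: C5H11NO

C5H11NO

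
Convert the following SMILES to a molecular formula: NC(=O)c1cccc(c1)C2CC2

Heavy atoms from the SMILES: 10 C, 1 N, 1 O.
Implicit hydrogens by atom environment:
  4 × C (aromatic): 1 H each → 4
  2 × C: 2 H each → 4
  2 × C (aromatic): no H
  1 × C: 1 H
  1 × C: no H
  1 × N: 2 H
  1 × O: no H
  Total hydrogens = 11.
Molecular formula: C10H11NO

C10H11NO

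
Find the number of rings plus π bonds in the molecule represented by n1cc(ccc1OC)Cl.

Molecular formula from the SMILES: C6H6ClNO.
DoU = (2C + 2 + N − H − X)/2 = (2·6 + 2 + 1 − 6 − 1)/2 = 8/2 = 4.
(Structurally: 1 ring(s) + 3 π bond(s) = 4.)

4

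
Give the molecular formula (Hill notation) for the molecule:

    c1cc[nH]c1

Heavy atoms from the SMILES: 4 C, 1 N.
Implicit hydrogens by atom environment:
  4 × C (aromatic): 1 H each → 4
  1 × N (aromatic): 1 H
  Total hydrogens = 5.
Molecular formula: C4H5N

C4H5N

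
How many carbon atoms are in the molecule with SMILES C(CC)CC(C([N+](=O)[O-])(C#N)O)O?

The symbol for carbon appears 7 times in the SMILES.

7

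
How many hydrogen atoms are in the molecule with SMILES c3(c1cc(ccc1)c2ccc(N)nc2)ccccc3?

Hydrogens are implicit in SMILES; fill each atom to its normal valence:
  12 × C (aromatic): 1 H each → 12
  5 × C (aromatic): no H
  1 × N: 2 H
  1 × N (aromatic): no H
  Total hydrogens = 14.

14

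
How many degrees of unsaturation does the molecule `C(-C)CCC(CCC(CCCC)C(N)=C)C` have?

Molecular formula from the SMILES: C15H31N.
DoU = (2C + 2 + N − H − X)/2 = (2·15 + 2 + 1 − 31 − 0)/2 = 2/2 = 1.
(Structurally: 0 ring(s) + 1 π bond(s) = 1.)

1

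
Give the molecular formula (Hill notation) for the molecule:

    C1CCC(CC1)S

Heavy atoms from the SMILES: 6 C, 1 S.
Implicit hydrogens by atom environment:
  5 × C: 2 H each → 10
  1 × C: 1 H
  1 × S: 1 H
  Total hydrogens = 12.
Molecular formula: C6H12S

C6H12S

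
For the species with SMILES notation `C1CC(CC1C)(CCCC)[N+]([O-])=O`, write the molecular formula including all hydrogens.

Heavy atoms from the SMILES: 10 C, 1 N, 2 O.
Implicit hydrogens by atom environment:
  6 × C: 2 H each → 12
  2 × C: 3 H each → 6
  1 × C: 1 H
  1 × C: no H
  1 × N (charge +1): no H
  1 × O: no H
  1 × O (charge -1): no H
  Total hydrogens = 19.
Molecular formula: C10H19NO2

C10H19NO2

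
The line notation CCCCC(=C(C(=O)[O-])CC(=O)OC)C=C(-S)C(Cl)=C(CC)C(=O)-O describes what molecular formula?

Heavy atoms from the SMILES: 17 C, 1 Cl, 6 O, 1 S.
Implicit hydrogens by atom environment:
  8 × C: no H
  5 × C: 2 H each → 10
  4 × O: no H
  3 × C: 3 H each → 9
  1 × C: 1 H
  1 × Cl: no H
  1 × O: 1 H
  1 × O (charge -1): no H
  1 × S: 1 H
  Total hydrogens = 22.
Net charge -1.
Molecular formula: C17H22ClO6S-

C17H22ClO6S-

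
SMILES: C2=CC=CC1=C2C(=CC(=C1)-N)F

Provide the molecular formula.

Heavy atoms from the SMILES: 10 C, 1 F, 1 N.
Implicit hydrogens by atom environment:
  6 × C (aromatic): 1 H each → 6
  4 × C (aromatic): no H
  1 × F: no H
  1 × N: 2 H
  Total hydrogens = 8.
Molecular formula: C10H8FN

C10H8FN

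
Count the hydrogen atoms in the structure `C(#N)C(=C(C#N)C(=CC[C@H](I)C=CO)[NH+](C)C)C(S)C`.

Hydrogens are implicit in SMILES; fill each atom to its normal valence:
  5 × C: 1 H each → 5
  5 × C: no H
  3 × C: 3 H each → 9
  2 × N: no H
  1 × C: 2 H
  1 × I: no H
  1 × N (charge +1): 1 H
  1 × O: 1 H
  1 × S: 1 H
  Total hydrogens = 19.

19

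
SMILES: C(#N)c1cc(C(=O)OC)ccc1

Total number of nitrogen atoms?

1

The symbol for nitrogen appears 1 time in the SMILES.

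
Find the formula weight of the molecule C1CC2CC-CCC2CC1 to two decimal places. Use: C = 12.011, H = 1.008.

Molecular formula: C10H18.
M = 10×12.011 + 18×1.008 = 138.25 g/mol.

138.25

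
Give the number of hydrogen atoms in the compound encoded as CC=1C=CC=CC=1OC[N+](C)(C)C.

18

Hydrogens are implicit in SMILES; fill each atom to its normal valence:
  4 × C: 3 H each → 12
  4 × C (aromatic): 1 H each → 4
  2 × C (aromatic): no H
  1 × C: 2 H
  1 × N (charge +1): no H
  1 × O: no H
  Total hydrogens = 18.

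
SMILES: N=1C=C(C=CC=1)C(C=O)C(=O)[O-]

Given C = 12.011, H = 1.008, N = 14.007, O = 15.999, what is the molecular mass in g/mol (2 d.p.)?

Molecular formula: C8H6NO3-.
M = 8×12.011 + 6×1.008 + 1×14.007 + 3×15.999 = 164.14 g/mol.

164.14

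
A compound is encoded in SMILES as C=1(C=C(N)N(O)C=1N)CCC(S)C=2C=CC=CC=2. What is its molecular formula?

C13H17N3OS

Heavy atoms from the SMILES: 13 C, 3 N, 1 O, 1 S.
Implicit hydrogens by atom environment:
  6 × C (aromatic): 1 H each → 6
  4 × C (aromatic): no H
  2 × C: 2 H each → 4
  2 × N: 2 H each → 4
  1 × C: 1 H
  1 × N (aromatic): no H
  1 × O: 1 H
  1 × S: 1 H
  Total hydrogens = 17.
Molecular formula: C13H17N3OS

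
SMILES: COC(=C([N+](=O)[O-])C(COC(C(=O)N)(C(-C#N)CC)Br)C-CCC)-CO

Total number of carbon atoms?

The symbol for carbon appears 16 times in the SMILES.

16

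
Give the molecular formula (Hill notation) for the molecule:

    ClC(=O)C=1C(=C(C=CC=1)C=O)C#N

C9H4ClNO2

Heavy atoms from the SMILES: 9 C, 1 Cl, 1 N, 2 O.
Implicit hydrogens by atom environment:
  3 × C (aromatic): 1 H each → 3
  3 × C (aromatic): no H
  2 × C: no H
  2 × O: no H
  1 × C: 1 H
  1 × Cl: no H
  1 × N: no H
  Total hydrogens = 4.
Molecular formula: C9H4ClNO2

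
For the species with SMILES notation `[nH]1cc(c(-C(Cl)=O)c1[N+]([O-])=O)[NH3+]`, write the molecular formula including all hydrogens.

Heavy atoms from the SMILES: 5 C, 1 Cl, 3 N, 3 O.
Implicit hydrogens by atom environment:
  3 × C (aromatic): no H
  2 × O: no H
  1 × C (aromatic): 1 H
  1 × C: no H
  1 × Cl: no H
  1 × N (charge +1): 3 H
  1 × N (aromatic): 1 H
  1 × N (charge +1): no H
  1 × O (charge -1): no H
  Total hydrogens = 5.
Net charge +1.
Molecular formula: C5H5ClN3O3+

C5H5ClN3O3+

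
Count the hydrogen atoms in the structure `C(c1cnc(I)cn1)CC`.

9

Hydrogens are implicit in SMILES; fill each atom to its normal valence:
  2 × C: 2 H each → 4
  2 × C (aromatic): 1 H each → 2
  2 × C (aromatic): no H
  2 × N (aromatic): no H
  1 × C: 3 H
  1 × I: no H
  Total hydrogens = 9.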